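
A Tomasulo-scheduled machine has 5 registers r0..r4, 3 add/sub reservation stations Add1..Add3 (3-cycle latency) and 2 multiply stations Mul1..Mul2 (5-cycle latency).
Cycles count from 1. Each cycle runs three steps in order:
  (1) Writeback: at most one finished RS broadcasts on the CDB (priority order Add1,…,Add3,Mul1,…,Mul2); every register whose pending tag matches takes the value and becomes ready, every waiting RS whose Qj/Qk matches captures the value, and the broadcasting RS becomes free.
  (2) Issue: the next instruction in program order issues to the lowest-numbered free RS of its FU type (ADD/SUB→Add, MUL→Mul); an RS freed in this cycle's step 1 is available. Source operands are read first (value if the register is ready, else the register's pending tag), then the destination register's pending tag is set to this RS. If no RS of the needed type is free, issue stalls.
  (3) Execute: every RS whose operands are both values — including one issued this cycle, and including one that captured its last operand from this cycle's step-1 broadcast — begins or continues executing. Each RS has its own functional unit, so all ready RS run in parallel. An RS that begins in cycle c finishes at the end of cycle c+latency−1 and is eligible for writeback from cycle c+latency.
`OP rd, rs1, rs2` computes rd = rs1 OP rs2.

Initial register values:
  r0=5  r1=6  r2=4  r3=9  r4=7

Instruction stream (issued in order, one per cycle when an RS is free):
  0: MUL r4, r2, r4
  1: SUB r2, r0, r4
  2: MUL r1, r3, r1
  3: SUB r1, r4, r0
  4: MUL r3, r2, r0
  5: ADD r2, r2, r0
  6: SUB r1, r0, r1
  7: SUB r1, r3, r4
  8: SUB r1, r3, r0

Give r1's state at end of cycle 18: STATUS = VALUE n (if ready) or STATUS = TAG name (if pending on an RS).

cycle 1: issue MUL r4<-Mul1 // r0:5,r1:6,r2:4,r3:9,r4:Mul1
cycle 2: issue SUB r2<-Add1 // r0:5,r1:6,r2:Add1,r3:9,r4:Mul1
cycle 3: issue MUL r1<-Mul2 // r0:5,r1:Mul2,r2:Add1,r3:9,r4:Mul1
cycle 4: issue SUB r1<-Add2 // r0:5,r1:Add2,r2:Add1,r3:9,r4:Mul1
cycle 5: stall // r0:5,r1:Add2,r2:Add1,r3:9,r4:Mul1
cycle 6: CDB Mul1=28; issue MUL r3<-Mul1 // r0:5,r1:Add2,r2:Add1,r3:Mul1,r4:28
cycle 7: issue ADD r2<-Add3 // r0:5,r1:Add2,r2:Add3,r3:Mul1,r4:28
cycle 8: CDB Mul2=54; stall // r0:5,r1:Add2,r2:Add3,r3:Mul1,r4:28
cycle 9: CDB Add1=-23; issue SUB r1<-Add1 // r0:5,r1:Add1,r2:Add3,r3:Mul1,r4:28
cycle 10: CDB Add2=23; issue SUB r1<-Add2 // r0:5,r1:Add2,r2:Add3,r3:Mul1,r4:28
cycle 11: stall // r0:5,r1:Add2,r2:Add3,r3:Mul1,r4:28
cycle 12: CDB Add3=-18; issue SUB r1<-Add3 // r0:5,r1:Add3,r2:-18,r3:Mul1,r4:28
cycle 13: CDB Add1=-18 // r0:5,r1:Add3,r2:-18,r3:Mul1,r4:28
cycle 14: CDB Mul1=-115 // r0:5,r1:Add3,r2:-18,r3:-115,r4:28
cycle 15: - // r0:5,r1:Add3,r2:-18,r3:-115,r4:28
cycle 16: - // r0:5,r1:Add3,r2:-18,r3:-115,r4:28
cycle 17: CDB Add2=-143 // r0:5,r1:Add3,r2:-18,r3:-115,r4:28
cycle 18: CDB Add3=-120 // r0:5,r1:-120,r2:-18,r3:-115,r4:28

STATUS = VALUE -120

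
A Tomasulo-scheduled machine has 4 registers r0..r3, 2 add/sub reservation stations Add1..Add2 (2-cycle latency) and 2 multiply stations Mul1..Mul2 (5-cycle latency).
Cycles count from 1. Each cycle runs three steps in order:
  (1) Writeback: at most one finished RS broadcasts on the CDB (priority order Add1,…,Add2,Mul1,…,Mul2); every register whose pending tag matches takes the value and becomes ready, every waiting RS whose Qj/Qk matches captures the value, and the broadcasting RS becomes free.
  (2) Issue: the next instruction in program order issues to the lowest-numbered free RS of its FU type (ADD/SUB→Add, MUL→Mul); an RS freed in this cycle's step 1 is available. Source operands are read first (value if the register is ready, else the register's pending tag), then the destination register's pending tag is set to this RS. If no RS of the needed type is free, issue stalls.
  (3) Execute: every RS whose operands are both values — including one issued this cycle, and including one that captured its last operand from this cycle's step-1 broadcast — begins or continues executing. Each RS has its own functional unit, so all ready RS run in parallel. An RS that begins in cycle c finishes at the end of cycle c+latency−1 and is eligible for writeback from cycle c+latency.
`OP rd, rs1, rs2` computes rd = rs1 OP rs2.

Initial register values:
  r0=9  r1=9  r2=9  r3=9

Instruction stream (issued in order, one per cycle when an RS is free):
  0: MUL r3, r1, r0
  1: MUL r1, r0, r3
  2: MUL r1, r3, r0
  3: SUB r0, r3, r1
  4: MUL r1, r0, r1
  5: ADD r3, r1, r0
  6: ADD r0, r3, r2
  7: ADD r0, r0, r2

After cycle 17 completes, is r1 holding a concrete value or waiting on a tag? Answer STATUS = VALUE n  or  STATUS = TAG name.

  c1: issue MUL r3<-Mul1  regs: r0:9,r1:9,r2:9,r3:Mul1
  c2: issue MUL r1<-Mul2  regs: r0:9,r1:Mul2,r2:9,r3:Mul1
  c3: stall  regs: r0:9,r1:Mul2,r2:9,r3:Mul1
  c4: stall  regs: r0:9,r1:Mul2,r2:9,r3:Mul1
  c5: stall  regs: r0:9,r1:Mul2,r2:9,r3:Mul1
  c6: CDB Mul1=81; issue MUL r1<-Mul1  regs: r0:9,r1:Mul1,r2:9,r3:81
  c7: issue SUB r0<-Add1  regs: r0:Add1,r1:Mul1,r2:9,r3:81
  c8: stall  regs: r0:Add1,r1:Mul1,r2:9,r3:81
  c9: stall  regs: r0:Add1,r1:Mul1,r2:9,r3:81
  c10: stall  regs: r0:Add1,r1:Mul1,r2:9,r3:81
  c11: CDB Mul1=729; issue MUL r1<-Mul1  regs: r0:Add1,r1:Mul1,r2:9,r3:81
  c12: CDB Mul2=729; issue ADD r3<-Add2  regs: r0:Add1,r1:Mul1,r2:9,r3:Add2
  c13: CDB Add1=-648; issue ADD r0<-Add1  regs: r0:Add1,r1:Mul1,r2:9,r3:Add2
  c14: stall  regs: r0:Add1,r1:Mul1,r2:9,r3:Add2
  c15: stall  regs: r0:Add1,r1:Mul1,r2:9,r3:Add2
  c16: stall  regs: r0:Add1,r1:Mul1,r2:9,r3:Add2
  c17: stall  regs: r0:Add1,r1:Mul1,r2:9,r3:Add2

STATUS = TAG Mul1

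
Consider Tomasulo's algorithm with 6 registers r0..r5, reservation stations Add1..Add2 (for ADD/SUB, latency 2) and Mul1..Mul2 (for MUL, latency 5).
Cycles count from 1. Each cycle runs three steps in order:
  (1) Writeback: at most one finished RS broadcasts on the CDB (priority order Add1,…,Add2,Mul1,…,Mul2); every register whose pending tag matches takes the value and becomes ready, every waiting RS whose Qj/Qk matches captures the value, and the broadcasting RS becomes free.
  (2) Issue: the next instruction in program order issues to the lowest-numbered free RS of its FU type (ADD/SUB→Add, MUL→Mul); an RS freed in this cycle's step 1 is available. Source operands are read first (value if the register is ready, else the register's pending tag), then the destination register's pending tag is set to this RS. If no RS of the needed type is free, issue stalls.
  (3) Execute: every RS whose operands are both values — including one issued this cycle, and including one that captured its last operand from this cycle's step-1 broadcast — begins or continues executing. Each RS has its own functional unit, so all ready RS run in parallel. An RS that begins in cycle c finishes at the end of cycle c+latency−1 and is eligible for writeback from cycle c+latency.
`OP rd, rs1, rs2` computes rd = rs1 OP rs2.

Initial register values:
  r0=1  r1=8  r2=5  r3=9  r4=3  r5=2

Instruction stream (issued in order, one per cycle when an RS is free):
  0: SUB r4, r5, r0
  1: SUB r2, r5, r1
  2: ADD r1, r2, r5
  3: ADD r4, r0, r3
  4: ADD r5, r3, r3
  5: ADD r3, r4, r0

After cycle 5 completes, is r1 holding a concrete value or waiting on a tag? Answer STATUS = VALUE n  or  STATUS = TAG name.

  c1: issue SUB r4<-Add1  regs: r0:1,r1:8,r2:5,r3:9,r4:Add1,r5:2
  c2: issue SUB r2<-Add2  regs: r0:1,r1:8,r2:Add2,r3:9,r4:Add1,r5:2
  c3: CDB Add1=1; issue ADD r1<-Add1  regs: r0:1,r1:Add1,r2:Add2,r3:9,r4:1,r5:2
  c4: CDB Add2=-6; issue ADD r4<-Add2  regs: r0:1,r1:Add1,r2:-6,r3:9,r4:Add2,r5:2
  c5: stall  regs: r0:1,r1:Add1,r2:-6,r3:9,r4:Add2,r5:2

STATUS = TAG Add1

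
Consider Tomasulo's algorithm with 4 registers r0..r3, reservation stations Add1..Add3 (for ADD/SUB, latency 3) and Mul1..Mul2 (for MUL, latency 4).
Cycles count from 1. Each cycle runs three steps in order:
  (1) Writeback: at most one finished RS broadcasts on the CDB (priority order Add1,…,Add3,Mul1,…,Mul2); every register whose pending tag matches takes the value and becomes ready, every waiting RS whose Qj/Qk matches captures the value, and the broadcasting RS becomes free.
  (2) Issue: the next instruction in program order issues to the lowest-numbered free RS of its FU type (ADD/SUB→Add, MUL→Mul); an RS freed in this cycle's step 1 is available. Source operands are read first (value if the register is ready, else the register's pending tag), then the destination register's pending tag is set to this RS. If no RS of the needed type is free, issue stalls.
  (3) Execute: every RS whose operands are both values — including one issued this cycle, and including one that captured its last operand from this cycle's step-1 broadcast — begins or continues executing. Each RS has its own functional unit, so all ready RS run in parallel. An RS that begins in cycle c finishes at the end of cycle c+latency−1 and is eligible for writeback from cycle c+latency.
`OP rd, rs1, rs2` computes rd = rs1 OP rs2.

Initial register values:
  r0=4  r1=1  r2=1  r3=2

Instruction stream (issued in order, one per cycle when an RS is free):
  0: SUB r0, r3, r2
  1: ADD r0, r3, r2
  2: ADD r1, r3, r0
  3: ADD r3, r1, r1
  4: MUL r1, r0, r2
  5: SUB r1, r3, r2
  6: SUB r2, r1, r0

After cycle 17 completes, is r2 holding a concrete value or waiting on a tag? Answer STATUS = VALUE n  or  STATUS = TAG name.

cycle 1: issue SUB r0<-Add1 // r0:Add1,r1:1,r2:1,r3:2
cycle 2: issue ADD r0<-Add2 // r0:Add2,r1:1,r2:1,r3:2
cycle 3: issue ADD r1<-Add3 // r0:Add2,r1:Add3,r2:1,r3:2
cycle 4: CDB Add1=1; issue ADD r3<-Add1 // r0:Add2,r1:Add3,r2:1,r3:Add1
cycle 5: CDB Add2=3; issue MUL r1<-Mul1 // r0:3,r1:Mul1,r2:1,r3:Add1
cycle 6: issue SUB r1<-Add2 // r0:3,r1:Add2,r2:1,r3:Add1
cycle 7: stall // r0:3,r1:Add2,r2:1,r3:Add1
cycle 8: CDB Add3=5; issue SUB r2<-Add3 // r0:3,r1:Add2,r2:Add3,r3:Add1
cycle 9: CDB Mul1=3 // r0:3,r1:Add2,r2:Add3,r3:Add1
cycle 10: - // r0:3,r1:Add2,r2:Add3,r3:Add1
cycle 11: CDB Add1=10 // r0:3,r1:Add2,r2:Add3,r3:10
cycle 12: - // r0:3,r1:Add2,r2:Add3,r3:10
cycle 13: - // r0:3,r1:Add2,r2:Add3,r3:10
cycle 14: CDB Add2=9 // r0:3,r1:9,r2:Add3,r3:10
cycle 15: - // r0:3,r1:9,r2:Add3,r3:10
cycle 16: - // r0:3,r1:9,r2:Add3,r3:10
cycle 17: CDB Add3=6 // r0:3,r1:9,r2:6,r3:10

STATUS = VALUE 6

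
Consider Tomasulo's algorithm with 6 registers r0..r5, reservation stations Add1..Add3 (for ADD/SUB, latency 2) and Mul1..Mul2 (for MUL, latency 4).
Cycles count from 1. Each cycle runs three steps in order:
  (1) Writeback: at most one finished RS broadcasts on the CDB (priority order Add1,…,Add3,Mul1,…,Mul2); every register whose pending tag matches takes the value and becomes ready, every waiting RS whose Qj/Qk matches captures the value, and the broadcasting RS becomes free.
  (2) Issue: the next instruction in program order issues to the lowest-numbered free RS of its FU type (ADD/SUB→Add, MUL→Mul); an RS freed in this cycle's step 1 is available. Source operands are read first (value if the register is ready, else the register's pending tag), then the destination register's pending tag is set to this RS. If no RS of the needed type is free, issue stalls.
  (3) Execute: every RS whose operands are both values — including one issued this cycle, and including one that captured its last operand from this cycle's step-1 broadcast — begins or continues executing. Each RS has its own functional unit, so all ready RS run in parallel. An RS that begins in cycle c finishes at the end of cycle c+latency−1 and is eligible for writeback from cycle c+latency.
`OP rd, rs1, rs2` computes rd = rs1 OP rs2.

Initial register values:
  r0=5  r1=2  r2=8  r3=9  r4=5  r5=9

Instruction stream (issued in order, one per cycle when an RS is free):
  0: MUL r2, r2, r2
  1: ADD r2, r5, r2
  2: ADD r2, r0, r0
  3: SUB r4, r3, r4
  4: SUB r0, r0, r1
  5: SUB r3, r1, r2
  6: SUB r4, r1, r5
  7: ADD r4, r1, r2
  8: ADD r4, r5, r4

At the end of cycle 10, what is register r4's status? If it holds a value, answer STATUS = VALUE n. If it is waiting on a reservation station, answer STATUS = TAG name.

c1: issue MUL r2<-Mul1 | r0:5,r1:2,r2:Mul1,r3:9,r4:5,r5:9
c2: issue ADD r2<-Add1 | r0:5,r1:2,r2:Add1,r3:9,r4:5,r5:9
c3: issue ADD r2<-Add2 | r0:5,r1:2,r2:Add2,r3:9,r4:5,r5:9
c4: issue SUB r4<-Add3 | r0:5,r1:2,r2:Add2,r3:9,r4:Add3,r5:9
c5: CDB Add2=10; issue SUB r0<-Add2 | r0:Add2,r1:2,r2:10,r3:9,r4:Add3,r5:9
c6: CDB Add3=4; issue SUB r3<-Add3 | r0:Add2,r1:2,r2:10,r3:Add3,r4:4,r5:9
c7: CDB Add2=3; issue SUB r4<-Add2 | r0:3,r1:2,r2:10,r3:Add3,r4:Add2,r5:9
c8: CDB Add3=-8; issue ADD r4<-Add3 | r0:3,r1:2,r2:10,r3:-8,r4:Add3,r5:9
c9: CDB Add2=-7; issue ADD r4<-Add2 | r0:3,r1:2,r2:10,r3:-8,r4:Add2,r5:9
c10: CDB Add3=12 | r0:3,r1:2,r2:10,r3:-8,r4:Add2,r5:9

STATUS = TAG Add2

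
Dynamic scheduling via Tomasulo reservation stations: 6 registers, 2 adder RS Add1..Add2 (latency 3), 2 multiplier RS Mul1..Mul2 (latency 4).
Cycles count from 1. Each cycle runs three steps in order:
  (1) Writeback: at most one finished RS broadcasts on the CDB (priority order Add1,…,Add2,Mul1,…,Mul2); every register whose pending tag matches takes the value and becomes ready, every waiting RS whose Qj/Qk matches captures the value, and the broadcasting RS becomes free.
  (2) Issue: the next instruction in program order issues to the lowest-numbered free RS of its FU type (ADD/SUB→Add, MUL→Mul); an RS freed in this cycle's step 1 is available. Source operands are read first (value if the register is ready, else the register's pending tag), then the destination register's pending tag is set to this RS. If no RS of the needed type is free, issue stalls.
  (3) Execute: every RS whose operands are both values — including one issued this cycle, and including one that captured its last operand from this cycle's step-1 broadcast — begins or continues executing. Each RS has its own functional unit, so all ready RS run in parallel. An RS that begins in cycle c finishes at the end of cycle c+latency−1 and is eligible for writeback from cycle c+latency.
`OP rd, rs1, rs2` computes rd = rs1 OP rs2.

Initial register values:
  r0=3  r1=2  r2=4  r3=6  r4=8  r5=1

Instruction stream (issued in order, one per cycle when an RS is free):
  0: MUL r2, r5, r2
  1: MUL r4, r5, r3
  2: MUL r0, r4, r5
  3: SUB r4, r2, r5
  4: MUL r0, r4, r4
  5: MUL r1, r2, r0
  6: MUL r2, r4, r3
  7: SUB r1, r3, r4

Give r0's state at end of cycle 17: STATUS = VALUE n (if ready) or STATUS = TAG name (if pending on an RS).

STATUS = VALUE 9

c1: issue MUL r2<-Mul1 | r0:3,r1:2,r2:Mul1,r3:6,r4:8,r5:1
c2: issue MUL r4<-Mul2 | r0:3,r1:2,r2:Mul1,r3:6,r4:Mul2,r5:1
c3: stall | r0:3,r1:2,r2:Mul1,r3:6,r4:Mul2,r5:1
c4: stall | r0:3,r1:2,r2:Mul1,r3:6,r4:Mul2,r5:1
c5: CDB Mul1=4; issue MUL r0<-Mul1 | r0:Mul1,r1:2,r2:4,r3:6,r4:Mul2,r5:1
c6: CDB Mul2=6; issue SUB r4<-Add1 | r0:Mul1,r1:2,r2:4,r3:6,r4:Add1,r5:1
c7: issue MUL r0<-Mul2 | r0:Mul2,r1:2,r2:4,r3:6,r4:Add1,r5:1
c8: stall | r0:Mul2,r1:2,r2:4,r3:6,r4:Add1,r5:1
c9: CDB Add1=3; stall | r0:Mul2,r1:2,r2:4,r3:6,r4:3,r5:1
c10: CDB Mul1=6; issue MUL r1<-Mul1 | r0:Mul2,r1:Mul1,r2:4,r3:6,r4:3,r5:1
c11: stall | r0:Mul2,r1:Mul1,r2:4,r3:6,r4:3,r5:1
c12: stall | r0:Mul2,r1:Mul1,r2:4,r3:6,r4:3,r5:1
c13: CDB Mul2=9; issue MUL r2<-Mul2 | r0:9,r1:Mul1,r2:Mul2,r3:6,r4:3,r5:1
c14: issue SUB r1<-Add1 | r0:9,r1:Add1,r2:Mul2,r3:6,r4:3,r5:1
c15: - | r0:9,r1:Add1,r2:Mul2,r3:6,r4:3,r5:1
c16: - | r0:9,r1:Add1,r2:Mul2,r3:6,r4:3,r5:1
c17: CDB Add1=3 | r0:9,r1:3,r2:Mul2,r3:6,r4:3,r5:1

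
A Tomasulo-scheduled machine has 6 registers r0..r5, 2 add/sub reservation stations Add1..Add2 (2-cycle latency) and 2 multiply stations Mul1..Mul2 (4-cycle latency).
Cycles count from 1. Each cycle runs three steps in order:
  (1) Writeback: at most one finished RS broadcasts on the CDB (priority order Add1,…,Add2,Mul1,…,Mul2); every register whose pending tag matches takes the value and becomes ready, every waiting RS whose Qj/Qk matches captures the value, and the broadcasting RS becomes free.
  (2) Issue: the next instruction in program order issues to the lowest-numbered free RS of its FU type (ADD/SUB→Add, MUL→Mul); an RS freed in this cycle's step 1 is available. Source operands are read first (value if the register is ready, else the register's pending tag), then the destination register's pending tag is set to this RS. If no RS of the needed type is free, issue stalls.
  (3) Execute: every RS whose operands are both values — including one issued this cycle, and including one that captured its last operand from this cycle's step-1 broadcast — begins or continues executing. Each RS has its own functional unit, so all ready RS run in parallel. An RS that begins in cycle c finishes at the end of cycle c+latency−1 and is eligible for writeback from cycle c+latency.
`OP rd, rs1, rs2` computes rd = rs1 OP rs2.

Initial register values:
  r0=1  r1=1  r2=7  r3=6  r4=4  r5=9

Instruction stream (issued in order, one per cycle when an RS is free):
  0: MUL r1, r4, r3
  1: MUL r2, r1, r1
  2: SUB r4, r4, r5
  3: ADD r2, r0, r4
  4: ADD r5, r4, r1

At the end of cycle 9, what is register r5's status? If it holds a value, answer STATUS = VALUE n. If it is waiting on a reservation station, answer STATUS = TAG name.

  c1: issue MUL r1<-Mul1  regs: r0:1,r1:Mul1,r2:7,r3:6,r4:4,r5:9
  c2: issue MUL r2<-Mul2  regs: r0:1,r1:Mul1,r2:Mul2,r3:6,r4:4,r5:9
  c3: issue SUB r4<-Add1  regs: r0:1,r1:Mul1,r2:Mul2,r3:6,r4:Add1,r5:9
  c4: issue ADD r2<-Add2  regs: r0:1,r1:Mul1,r2:Add2,r3:6,r4:Add1,r5:9
  c5: CDB Add1=-5; issue ADD r5<-Add1  regs: r0:1,r1:Mul1,r2:Add2,r3:6,r4:-5,r5:Add1
  c6: CDB Mul1=24  regs: r0:1,r1:24,r2:Add2,r3:6,r4:-5,r5:Add1
  c7: CDB Add2=-4  regs: r0:1,r1:24,r2:-4,r3:6,r4:-5,r5:Add1
  c8: CDB Add1=19  regs: r0:1,r1:24,r2:-4,r3:6,r4:-5,r5:19
  c9: -  regs: r0:1,r1:24,r2:-4,r3:6,r4:-5,r5:19

STATUS = VALUE 19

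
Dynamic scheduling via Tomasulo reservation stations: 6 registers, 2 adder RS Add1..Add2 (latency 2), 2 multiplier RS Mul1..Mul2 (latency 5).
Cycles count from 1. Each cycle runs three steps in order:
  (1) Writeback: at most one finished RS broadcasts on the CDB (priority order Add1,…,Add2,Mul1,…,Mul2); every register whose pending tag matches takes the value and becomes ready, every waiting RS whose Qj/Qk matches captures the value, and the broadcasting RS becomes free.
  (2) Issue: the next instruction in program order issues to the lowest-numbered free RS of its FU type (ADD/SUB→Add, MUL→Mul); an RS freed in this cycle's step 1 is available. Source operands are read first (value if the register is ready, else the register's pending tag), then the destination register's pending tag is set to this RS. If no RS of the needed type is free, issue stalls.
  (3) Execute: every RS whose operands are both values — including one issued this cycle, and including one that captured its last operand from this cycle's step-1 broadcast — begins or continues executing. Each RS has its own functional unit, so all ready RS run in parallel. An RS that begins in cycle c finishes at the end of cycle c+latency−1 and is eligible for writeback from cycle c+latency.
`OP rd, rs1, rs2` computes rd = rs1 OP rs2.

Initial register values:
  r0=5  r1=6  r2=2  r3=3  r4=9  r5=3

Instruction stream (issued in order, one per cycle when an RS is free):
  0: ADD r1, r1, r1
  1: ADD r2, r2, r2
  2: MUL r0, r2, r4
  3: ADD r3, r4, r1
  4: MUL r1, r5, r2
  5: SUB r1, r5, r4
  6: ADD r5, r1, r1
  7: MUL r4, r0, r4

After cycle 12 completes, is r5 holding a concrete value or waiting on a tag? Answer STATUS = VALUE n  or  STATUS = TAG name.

STATUS = VALUE -12

c1: issue ADD r1<-Add1 | r0:5,r1:Add1,r2:2,r3:3,r4:9,r5:3
c2: issue ADD r2<-Add2 | r0:5,r1:Add1,r2:Add2,r3:3,r4:9,r5:3
c3: CDB Add1=12; issue MUL r0<-Mul1 | r0:Mul1,r1:12,r2:Add2,r3:3,r4:9,r5:3
c4: CDB Add2=4; issue ADD r3<-Add1 | r0:Mul1,r1:12,r2:4,r3:Add1,r4:9,r5:3
c5: issue MUL r1<-Mul2 | r0:Mul1,r1:Mul2,r2:4,r3:Add1,r4:9,r5:3
c6: CDB Add1=21; issue SUB r1<-Add1 | r0:Mul1,r1:Add1,r2:4,r3:21,r4:9,r5:3
c7: issue ADD r5<-Add2 | r0:Mul1,r1:Add1,r2:4,r3:21,r4:9,r5:Add2
c8: CDB Add1=-6; stall | r0:Mul1,r1:-6,r2:4,r3:21,r4:9,r5:Add2
c9: CDB Mul1=36; issue MUL r4<-Mul1 | r0:36,r1:-6,r2:4,r3:21,r4:Mul1,r5:Add2
c10: CDB Add2=-12 | r0:36,r1:-6,r2:4,r3:21,r4:Mul1,r5:-12
c11: CDB Mul2=12 | r0:36,r1:-6,r2:4,r3:21,r4:Mul1,r5:-12
c12: - | r0:36,r1:-6,r2:4,r3:21,r4:Mul1,r5:-12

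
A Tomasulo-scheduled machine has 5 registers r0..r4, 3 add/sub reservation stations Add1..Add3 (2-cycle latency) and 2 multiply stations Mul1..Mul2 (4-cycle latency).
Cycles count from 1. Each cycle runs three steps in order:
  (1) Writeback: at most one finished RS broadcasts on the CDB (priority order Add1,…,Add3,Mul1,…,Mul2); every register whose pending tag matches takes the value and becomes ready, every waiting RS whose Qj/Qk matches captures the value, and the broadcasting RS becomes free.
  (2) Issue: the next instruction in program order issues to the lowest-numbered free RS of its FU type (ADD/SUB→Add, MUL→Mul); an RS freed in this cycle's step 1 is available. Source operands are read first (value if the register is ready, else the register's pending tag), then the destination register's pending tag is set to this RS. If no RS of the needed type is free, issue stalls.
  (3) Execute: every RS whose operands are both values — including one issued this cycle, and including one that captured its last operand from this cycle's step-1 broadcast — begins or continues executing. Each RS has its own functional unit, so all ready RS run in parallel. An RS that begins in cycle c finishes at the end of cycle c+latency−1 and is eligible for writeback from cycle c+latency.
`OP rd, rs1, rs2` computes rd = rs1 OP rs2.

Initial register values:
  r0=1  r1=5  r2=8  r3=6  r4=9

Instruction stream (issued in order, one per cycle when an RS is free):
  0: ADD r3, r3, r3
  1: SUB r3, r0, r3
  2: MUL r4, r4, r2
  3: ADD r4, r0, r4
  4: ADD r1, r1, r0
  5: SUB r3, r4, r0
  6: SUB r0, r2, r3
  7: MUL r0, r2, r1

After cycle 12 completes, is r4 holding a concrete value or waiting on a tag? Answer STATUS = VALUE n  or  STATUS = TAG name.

  c1: issue ADD r3<-Add1  regs: r0:1,r1:5,r2:8,r3:Add1,r4:9
  c2: issue SUB r3<-Add2  regs: r0:1,r1:5,r2:8,r3:Add2,r4:9
  c3: CDB Add1=12; issue MUL r4<-Mul1  regs: r0:1,r1:5,r2:8,r3:Add2,r4:Mul1
  c4: issue ADD r4<-Add1  regs: r0:1,r1:5,r2:8,r3:Add2,r4:Add1
  c5: CDB Add2=-11; issue ADD r1<-Add2  regs: r0:1,r1:Add2,r2:8,r3:-11,r4:Add1
  c6: issue SUB r3<-Add3  regs: r0:1,r1:Add2,r2:8,r3:Add3,r4:Add1
  c7: CDB Add2=6; issue SUB r0<-Add2  regs: r0:Add2,r1:6,r2:8,r3:Add3,r4:Add1
  c8: CDB Mul1=72; issue MUL r0<-Mul1  regs: r0:Mul1,r1:6,r2:8,r3:Add3,r4:Add1
  c9: -  regs: r0:Mul1,r1:6,r2:8,r3:Add3,r4:Add1
  c10: CDB Add1=73  regs: r0:Mul1,r1:6,r2:8,r3:Add3,r4:73
  c11: -  regs: r0:Mul1,r1:6,r2:8,r3:Add3,r4:73
  c12: CDB Add3=72  regs: r0:Mul1,r1:6,r2:8,r3:72,r4:73

STATUS = VALUE 73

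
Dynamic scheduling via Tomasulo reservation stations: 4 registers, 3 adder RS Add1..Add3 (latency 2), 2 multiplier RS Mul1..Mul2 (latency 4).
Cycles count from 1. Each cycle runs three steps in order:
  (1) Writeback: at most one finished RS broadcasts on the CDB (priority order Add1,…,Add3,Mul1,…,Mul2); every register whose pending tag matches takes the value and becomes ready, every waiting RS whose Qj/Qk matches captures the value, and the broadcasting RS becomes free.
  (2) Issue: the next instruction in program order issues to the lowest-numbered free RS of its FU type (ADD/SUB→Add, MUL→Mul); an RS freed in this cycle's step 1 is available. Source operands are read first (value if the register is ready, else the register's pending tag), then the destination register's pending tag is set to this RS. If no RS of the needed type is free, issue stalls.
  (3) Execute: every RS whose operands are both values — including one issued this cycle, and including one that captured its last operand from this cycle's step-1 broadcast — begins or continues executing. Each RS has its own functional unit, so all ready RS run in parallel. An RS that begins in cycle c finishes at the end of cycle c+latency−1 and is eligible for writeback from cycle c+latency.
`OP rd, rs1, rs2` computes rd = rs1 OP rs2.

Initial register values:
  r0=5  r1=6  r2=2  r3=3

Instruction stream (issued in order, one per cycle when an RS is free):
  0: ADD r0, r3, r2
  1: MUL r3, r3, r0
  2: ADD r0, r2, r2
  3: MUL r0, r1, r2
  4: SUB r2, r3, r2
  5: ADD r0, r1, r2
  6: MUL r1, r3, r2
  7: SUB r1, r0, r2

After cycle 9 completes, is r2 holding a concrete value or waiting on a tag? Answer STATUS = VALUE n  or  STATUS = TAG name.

STATUS = VALUE 13

cycle 1: issue ADD r0<-Add1 // r0:Add1,r1:6,r2:2,r3:3
cycle 2: issue MUL r3<-Mul1 // r0:Add1,r1:6,r2:2,r3:Mul1
cycle 3: CDB Add1=5; issue ADD r0<-Add1 // r0:Add1,r1:6,r2:2,r3:Mul1
cycle 4: issue MUL r0<-Mul2 // r0:Mul2,r1:6,r2:2,r3:Mul1
cycle 5: CDB Add1=4; issue SUB r2<-Add1 // r0:Mul2,r1:6,r2:Add1,r3:Mul1
cycle 6: issue ADD r0<-Add2 // r0:Add2,r1:6,r2:Add1,r3:Mul1
cycle 7: CDB Mul1=15; issue MUL r1<-Mul1 // r0:Add2,r1:Mul1,r2:Add1,r3:15
cycle 8: CDB Mul2=12; issue SUB r1<-Add3 // r0:Add2,r1:Add3,r2:Add1,r3:15
cycle 9: CDB Add1=13 // r0:Add2,r1:Add3,r2:13,r3:15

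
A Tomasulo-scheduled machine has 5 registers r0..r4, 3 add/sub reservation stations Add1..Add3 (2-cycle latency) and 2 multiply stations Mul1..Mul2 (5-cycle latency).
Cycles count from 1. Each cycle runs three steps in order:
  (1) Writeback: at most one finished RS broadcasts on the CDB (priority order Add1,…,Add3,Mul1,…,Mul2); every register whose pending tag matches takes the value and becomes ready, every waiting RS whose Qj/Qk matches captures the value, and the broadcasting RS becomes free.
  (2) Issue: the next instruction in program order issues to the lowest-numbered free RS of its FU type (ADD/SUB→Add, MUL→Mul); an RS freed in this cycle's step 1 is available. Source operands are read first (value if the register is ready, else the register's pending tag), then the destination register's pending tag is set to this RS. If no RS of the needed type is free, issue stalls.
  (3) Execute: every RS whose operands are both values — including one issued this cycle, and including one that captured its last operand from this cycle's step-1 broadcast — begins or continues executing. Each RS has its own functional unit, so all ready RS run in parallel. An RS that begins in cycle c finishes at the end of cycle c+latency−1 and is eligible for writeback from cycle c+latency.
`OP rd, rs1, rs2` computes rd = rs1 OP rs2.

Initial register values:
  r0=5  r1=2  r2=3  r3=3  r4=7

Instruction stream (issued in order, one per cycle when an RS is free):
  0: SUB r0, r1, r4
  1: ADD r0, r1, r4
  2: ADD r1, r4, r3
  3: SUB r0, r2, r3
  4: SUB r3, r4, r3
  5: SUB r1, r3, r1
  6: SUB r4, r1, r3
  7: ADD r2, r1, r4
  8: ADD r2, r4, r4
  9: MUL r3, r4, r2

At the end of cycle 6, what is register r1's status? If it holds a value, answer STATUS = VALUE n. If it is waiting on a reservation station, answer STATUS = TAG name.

c1: issue SUB r0<-Add1 | r0:Add1,r1:2,r2:3,r3:3,r4:7
c2: issue ADD r0<-Add2 | r0:Add2,r1:2,r2:3,r3:3,r4:7
c3: CDB Add1=-5; issue ADD r1<-Add1 | r0:Add2,r1:Add1,r2:3,r3:3,r4:7
c4: CDB Add2=9; issue SUB r0<-Add2 | r0:Add2,r1:Add1,r2:3,r3:3,r4:7
c5: CDB Add1=10; issue SUB r3<-Add1 | r0:Add2,r1:10,r2:3,r3:Add1,r4:7
c6: CDB Add2=0; issue SUB r1<-Add2 | r0:0,r1:Add2,r2:3,r3:Add1,r4:7

STATUS = TAG Add2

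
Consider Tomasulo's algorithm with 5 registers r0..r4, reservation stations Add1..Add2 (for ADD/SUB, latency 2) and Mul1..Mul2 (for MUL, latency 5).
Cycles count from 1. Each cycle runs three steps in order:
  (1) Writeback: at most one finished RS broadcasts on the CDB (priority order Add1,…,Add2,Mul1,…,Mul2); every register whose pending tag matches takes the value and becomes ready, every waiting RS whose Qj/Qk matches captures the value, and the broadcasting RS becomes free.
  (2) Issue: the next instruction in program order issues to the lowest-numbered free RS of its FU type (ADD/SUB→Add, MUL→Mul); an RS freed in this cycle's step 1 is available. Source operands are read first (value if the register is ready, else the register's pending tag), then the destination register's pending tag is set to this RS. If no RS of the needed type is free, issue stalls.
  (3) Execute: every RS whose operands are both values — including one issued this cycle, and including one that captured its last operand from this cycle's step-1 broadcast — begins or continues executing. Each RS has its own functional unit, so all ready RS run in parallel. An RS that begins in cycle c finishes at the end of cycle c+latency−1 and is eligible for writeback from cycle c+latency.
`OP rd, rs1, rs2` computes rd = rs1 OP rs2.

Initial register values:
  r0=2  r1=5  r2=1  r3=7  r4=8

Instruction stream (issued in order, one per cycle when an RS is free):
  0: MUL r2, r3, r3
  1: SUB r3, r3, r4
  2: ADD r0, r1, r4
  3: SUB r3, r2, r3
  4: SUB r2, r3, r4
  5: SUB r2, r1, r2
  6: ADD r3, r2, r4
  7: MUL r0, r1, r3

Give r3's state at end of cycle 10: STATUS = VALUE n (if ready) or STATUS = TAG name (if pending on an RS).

  c1: issue MUL r2<-Mul1  regs: r0:2,r1:5,r2:Mul1,r3:7,r4:8
  c2: issue SUB r3<-Add1  regs: r0:2,r1:5,r2:Mul1,r3:Add1,r4:8
  c3: issue ADD r0<-Add2  regs: r0:Add2,r1:5,r2:Mul1,r3:Add1,r4:8
  c4: CDB Add1=-1; issue SUB r3<-Add1  regs: r0:Add2,r1:5,r2:Mul1,r3:Add1,r4:8
  c5: CDB Add2=13; issue SUB r2<-Add2  regs: r0:13,r1:5,r2:Add2,r3:Add1,r4:8
  c6: CDB Mul1=49; stall  regs: r0:13,r1:5,r2:Add2,r3:Add1,r4:8
  c7: stall  regs: r0:13,r1:5,r2:Add2,r3:Add1,r4:8
  c8: CDB Add1=50; issue SUB r2<-Add1  regs: r0:13,r1:5,r2:Add1,r3:50,r4:8
  c9: stall  regs: r0:13,r1:5,r2:Add1,r3:50,r4:8
  c10: CDB Add2=42; issue ADD r3<-Add2  regs: r0:13,r1:5,r2:Add1,r3:Add2,r4:8

STATUS = TAG Add2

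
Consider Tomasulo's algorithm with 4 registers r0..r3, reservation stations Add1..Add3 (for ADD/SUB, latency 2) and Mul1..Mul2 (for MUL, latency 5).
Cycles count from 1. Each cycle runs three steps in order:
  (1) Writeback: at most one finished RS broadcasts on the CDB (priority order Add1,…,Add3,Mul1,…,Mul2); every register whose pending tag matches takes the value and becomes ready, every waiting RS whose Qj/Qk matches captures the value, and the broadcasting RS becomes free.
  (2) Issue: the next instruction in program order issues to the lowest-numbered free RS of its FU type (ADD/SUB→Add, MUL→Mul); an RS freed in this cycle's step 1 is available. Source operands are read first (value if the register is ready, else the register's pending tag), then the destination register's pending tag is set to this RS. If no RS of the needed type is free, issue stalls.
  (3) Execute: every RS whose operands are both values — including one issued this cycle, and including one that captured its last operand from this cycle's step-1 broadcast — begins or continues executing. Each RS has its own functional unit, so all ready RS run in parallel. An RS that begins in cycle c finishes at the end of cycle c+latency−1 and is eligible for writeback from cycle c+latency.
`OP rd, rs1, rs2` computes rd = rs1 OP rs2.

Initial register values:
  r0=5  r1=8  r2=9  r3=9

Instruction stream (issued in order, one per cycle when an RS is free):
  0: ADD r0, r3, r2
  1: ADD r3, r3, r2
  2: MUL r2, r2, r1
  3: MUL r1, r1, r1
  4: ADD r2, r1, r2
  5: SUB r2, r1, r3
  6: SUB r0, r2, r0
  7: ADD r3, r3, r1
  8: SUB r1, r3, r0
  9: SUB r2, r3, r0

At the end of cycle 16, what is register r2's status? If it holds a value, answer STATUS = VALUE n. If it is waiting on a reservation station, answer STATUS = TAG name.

STATUS = VALUE 54

  c1: issue ADD r0<-Add1  regs: r0:Add1,r1:8,r2:9,r3:9
  c2: issue ADD r3<-Add2  regs: r0:Add1,r1:8,r2:9,r3:Add2
  c3: CDB Add1=18; issue MUL r2<-Mul1  regs: r0:18,r1:8,r2:Mul1,r3:Add2
  c4: CDB Add2=18; issue MUL r1<-Mul2  regs: r0:18,r1:Mul2,r2:Mul1,r3:18
  c5: issue ADD r2<-Add1  regs: r0:18,r1:Mul2,r2:Add1,r3:18
  c6: issue SUB r2<-Add2  regs: r0:18,r1:Mul2,r2:Add2,r3:18
  c7: issue SUB r0<-Add3  regs: r0:Add3,r1:Mul2,r2:Add2,r3:18
  c8: CDB Mul1=72; stall  regs: r0:Add3,r1:Mul2,r2:Add2,r3:18
  c9: CDB Mul2=64; stall  regs: r0:Add3,r1:64,r2:Add2,r3:18
  c10: stall  regs: r0:Add3,r1:64,r2:Add2,r3:18
  c11: CDB Add1=136; issue ADD r3<-Add1  regs: r0:Add3,r1:64,r2:Add2,r3:Add1
  c12: CDB Add2=46; issue SUB r1<-Add2  regs: r0:Add3,r1:Add2,r2:46,r3:Add1
  c13: CDB Add1=82; issue SUB r2<-Add1  regs: r0:Add3,r1:Add2,r2:Add1,r3:82
  c14: CDB Add3=28  regs: r0:28,r1:Add2,r2:Add1,r3:82
  c15: -  regs: r0:28,r1:Add2,r2:Add1,r3:82
  c16: CDB Add1=54  regs: r0:28,r1:Add2,r2:54,r3:82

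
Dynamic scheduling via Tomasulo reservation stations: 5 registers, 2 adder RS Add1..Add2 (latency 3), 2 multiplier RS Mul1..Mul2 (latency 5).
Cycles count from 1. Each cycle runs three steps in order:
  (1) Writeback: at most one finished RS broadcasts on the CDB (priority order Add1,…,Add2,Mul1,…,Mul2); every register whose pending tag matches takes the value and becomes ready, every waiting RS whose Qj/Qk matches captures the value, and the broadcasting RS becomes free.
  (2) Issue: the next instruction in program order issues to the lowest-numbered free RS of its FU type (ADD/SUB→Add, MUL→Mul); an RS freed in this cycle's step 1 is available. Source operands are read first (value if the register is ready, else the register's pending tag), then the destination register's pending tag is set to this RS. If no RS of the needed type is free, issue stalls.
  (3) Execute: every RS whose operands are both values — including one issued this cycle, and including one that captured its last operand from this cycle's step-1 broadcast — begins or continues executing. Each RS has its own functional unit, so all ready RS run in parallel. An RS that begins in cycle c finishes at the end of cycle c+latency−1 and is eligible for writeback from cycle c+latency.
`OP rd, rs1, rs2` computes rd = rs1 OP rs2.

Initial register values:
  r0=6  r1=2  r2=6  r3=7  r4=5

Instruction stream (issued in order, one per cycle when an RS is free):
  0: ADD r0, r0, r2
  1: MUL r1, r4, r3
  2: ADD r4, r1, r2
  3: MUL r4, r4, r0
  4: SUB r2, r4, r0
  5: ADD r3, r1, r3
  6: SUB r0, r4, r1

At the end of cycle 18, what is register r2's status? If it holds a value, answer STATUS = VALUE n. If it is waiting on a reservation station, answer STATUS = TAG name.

  c1: issue ADD r0<-Add1  regs: r0:Add1,r1:2,r2:6,r3:7,r4:5
  c2: issue MUL r1<-Mul1  regs: r0:Add1,r1:Mul1,r2:6,r3:7,r4:5
  c3: issue ADD r4<-Add2  regs: r0:Add1,r1:Mul1,r2:6,r3:7,r4:Add2
  c4: CDB Add1=12; issue MUL r4<-Mul2  regs: r0:12,r1:Mul1,r2:6,r3:7,r4:Mul2
  c5: issue SUB r2<-Add1  regs: r0:12,r1:Mul1,r2:Add1,r3:7,r4:Mul2
  c6: stall  regs: r0:12,r1:Mul1,r2:Add1,r3:7,r4:Mul2
  c7: CDB Mul1=35; stall  regs: r0:12,r1:35,r2:Add1,r3:7,r4:Mul2
  c8: stall  regs: r0:12,r1:35,r2:Add1,r3:7,r4:Mul2
  c9: stall  regs: r0:12,r1:35,r2:Add1,r3:7,r4:Mul2
  c10: CDB Add2=41; issue ADD r3<-Add2  regs: r0:12,r1:35,r2:Add1,r3:Add2,r4:Mul2
  c11: stall  regs: r0:12,r1:35,r2:Add1,r3:Add2,r4:Mul2
  c12: stall  regs: r0:12,r1:35,r2:Add1,r3:Add2,r4:Mul2
  c13: CDB Add2=42; issue SUB r0<-Add2  regs: r0:Add2,r1:35,r2:Add1,r3:42,r4:Mul2
  c14: -  regs: r0:Add2,r1:35,r2:Add1,r3:42,r4:Mul2
  c15: CDB Mul2=492  regs: r0:Add2,r1:35,r2:Add1,r3:42,r4:492
  c16: -  regs: r0:Add2,r1:35,r2:Add1,r3:42,r4:492
  c17: -  regs: r0:Add2,r1:35,r2:Add1,r3:42,r4:492
  c18: CDB Add1=480  regs: r0:Add2,r1:35,r2:480,r3:42,r4:492

STATUS = VALUE 480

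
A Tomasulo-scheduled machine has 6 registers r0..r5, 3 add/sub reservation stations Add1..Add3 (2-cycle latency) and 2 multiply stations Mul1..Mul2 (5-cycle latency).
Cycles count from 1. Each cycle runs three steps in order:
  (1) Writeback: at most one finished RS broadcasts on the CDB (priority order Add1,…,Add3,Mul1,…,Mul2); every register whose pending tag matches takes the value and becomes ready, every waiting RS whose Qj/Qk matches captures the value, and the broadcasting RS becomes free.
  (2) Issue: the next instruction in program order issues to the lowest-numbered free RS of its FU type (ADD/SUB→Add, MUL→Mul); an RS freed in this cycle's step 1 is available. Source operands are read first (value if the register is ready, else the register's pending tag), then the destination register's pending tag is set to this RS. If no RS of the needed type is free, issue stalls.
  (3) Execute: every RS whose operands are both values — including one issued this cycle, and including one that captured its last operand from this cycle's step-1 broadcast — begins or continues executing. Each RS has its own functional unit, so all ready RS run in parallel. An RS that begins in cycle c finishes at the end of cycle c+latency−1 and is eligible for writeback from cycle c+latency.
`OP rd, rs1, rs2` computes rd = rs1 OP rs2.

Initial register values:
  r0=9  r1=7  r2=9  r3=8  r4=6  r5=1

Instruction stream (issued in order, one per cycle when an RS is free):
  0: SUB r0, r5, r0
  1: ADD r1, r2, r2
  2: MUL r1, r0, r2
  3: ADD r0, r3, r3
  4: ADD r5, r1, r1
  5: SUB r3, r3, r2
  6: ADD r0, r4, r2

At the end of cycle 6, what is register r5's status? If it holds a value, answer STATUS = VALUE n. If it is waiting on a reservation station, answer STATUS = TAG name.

STATUS = TAG Add2

c1: issue SUB r0<-Add1 | r0:Add1,r1:7,r2:9,r3:8,r4:6,r5:1
c2: issue ADD r1<-Add2 | r0:Add1,r1:Add2,r2:9,r3:8,r4:6,r5:1
c3: CDB Add1=-8; issue MUL r1<-Mul1 | r0:-8,r1:Mul1,r2:9,r3:8,r4:6,r5:1
c4: CDB Add2=18; issue ADD r0<-Add1 | r0:Add1,r1:Mul1,r2:9,r3:8,r4:6,r5:1
c5: issue ADD r5<-Add2 | r0:Add1,r1:Mul1,r2:9,r3:8,r4:6,r5:Add2
c6: CDB Add1=16; issue SUB r3<-Add1 | r0:16,r1:Mul1,r2:9,r3:Add1,r4:6,r5:Add2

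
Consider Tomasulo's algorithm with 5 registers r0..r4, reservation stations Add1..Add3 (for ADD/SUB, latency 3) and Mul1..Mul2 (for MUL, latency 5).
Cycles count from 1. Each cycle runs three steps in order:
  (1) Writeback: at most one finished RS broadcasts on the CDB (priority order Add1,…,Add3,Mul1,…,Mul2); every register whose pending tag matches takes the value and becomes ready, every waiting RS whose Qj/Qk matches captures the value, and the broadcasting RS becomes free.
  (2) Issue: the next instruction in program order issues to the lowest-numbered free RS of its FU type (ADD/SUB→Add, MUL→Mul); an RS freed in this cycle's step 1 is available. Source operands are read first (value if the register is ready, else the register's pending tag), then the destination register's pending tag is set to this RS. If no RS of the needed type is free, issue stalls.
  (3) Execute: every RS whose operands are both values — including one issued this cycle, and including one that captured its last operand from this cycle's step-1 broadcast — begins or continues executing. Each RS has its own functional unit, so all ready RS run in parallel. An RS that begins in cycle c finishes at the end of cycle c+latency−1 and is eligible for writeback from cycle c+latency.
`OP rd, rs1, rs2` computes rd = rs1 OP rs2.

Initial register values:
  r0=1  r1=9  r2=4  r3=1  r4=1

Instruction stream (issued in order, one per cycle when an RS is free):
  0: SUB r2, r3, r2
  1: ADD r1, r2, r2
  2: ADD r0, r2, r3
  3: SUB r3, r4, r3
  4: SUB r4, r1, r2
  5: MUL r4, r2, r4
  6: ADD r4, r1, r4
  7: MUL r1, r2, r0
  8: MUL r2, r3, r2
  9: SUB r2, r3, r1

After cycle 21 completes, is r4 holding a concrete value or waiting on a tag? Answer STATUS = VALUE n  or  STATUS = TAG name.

cycle 1: issue SUB r2<-Add1 // r0:1,r1:9,r2:Add1,r3:1,r4:1
cycle 2: issue ADD r1<-Add2 // r0:1,r1:Add2,r2:Add1,r3:1,r4:1
cycle 3: issue ADD r0<-Add3 // r0:Add3,r1:Add2,r2:Add1,r3:1,r4:1
cycle 4: CDB Add1=-3; issue SUB r3<-Add1 // r0:Add3,r1:Add2,r2:-3,r3:Add1,r4:1
cycle 5: stall // r0:Add3,r1:Add2,r2:-3,r3:Add1,r4:1
cycle 6: stall // r0:Add3,r1:Add2,r2:-3,r3:Add1,r4:1
cycle 7: CDB Add1=0; issue SUB r4<-Add1 // r0:Add3,r1:Add2,r2:-3,r3:0,r4:Add1
cycle 8: CDB Add2=-6; issue MUL r4<-Mul1 // r0:Add3,r1:-6,r2:-3,r3:0,r4:Mul1
cycle 9: CDB Add3=-2; issue ADD r4<-Add2 // r0:-2,r1:-6,r2:-3,r3:0,r4:Add2
cycle 10: issue MUL r1<-Mul2 // r0:-2,r1:Mul2,r2:-3,r3:0,r4:Add2
cycle 11: CDB Add1=-3; stall // r0:-2,r1:Mul2,r2:-3,r3:0,r4:Add2
cycle 12: stall // r0:-2,r1:Mul2,r2:-3,r3:0,r4:Add2
cycle 13: stall // r0:-2,r1:Mul2,r2:-3,r3:0,r4:Add2
cycle 14: stall // r0:-2,r1:Mul2,r2:-3,r3:0,r4:Add2
cycle 15: CDB Mul2=6; issue MUL r2<-Mul2 // r0:-2,r1:6,r2:Mul2,r3:0,r4:Add2
cycle 16: CDB Mul1=9; issue SUB r2<-Add1 // r0:-2,r1:6,r2:Add1,r3:0,r4:Add2
cycle 17: - // r0:-2,r1:6,r2:Add1,r3:0,r4:Add2
cycle 18: - // r0:-2,r1:6,r2:Add1,r3:0,r4:Add2
cycle 19: CDB Add1=-6 // r0:-2,r1:6,r2:-6,r3:0,r4:Add2
cycle 20: CDB Add2=3 // r0:-2,r1:6,r2:-6,r3:0,r4:3
cycle 21: CDB Mul2=0 // r0:-2,r1:6,r2:-6,r3:0,r4:3

STATUS = VALUE 3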